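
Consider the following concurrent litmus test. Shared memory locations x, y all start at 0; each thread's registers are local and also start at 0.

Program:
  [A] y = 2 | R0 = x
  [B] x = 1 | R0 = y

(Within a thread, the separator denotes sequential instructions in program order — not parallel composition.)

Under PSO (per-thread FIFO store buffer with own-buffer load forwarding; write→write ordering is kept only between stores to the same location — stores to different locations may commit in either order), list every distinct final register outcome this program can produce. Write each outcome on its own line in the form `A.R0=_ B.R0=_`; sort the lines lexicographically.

A.R0=0 B.R0=0
A.R0=0 B.R0=2
A.R0=1 B.R0=0
A.R0=1 B.R0=2

outcome vector order: (A.R0,B.R0)
|PSO outcomes| = 4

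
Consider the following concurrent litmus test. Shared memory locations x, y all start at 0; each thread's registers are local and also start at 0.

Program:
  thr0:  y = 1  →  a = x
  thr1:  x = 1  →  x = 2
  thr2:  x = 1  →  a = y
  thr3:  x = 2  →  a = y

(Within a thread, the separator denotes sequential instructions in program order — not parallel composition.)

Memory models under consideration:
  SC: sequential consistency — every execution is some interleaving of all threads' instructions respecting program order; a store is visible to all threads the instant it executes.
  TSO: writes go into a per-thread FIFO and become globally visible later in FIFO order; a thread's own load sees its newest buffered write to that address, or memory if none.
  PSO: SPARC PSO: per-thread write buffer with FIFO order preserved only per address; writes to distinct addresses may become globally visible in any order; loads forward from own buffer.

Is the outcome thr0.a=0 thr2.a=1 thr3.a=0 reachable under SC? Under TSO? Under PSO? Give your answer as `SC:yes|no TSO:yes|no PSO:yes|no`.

SC:no TSO:yes PSO:yes

outcome vector order: (thr0.a,thr2.a,thr3.a)
[SC] allowed = {0/1/1, 1/0/0, 1/0/1, 1/1/0, 1/1/1, 2/0/0, 2/0/1, 2/1/0, 2/1/1}
[TSO] allowed = {0/0/0, 0/0/1, 0/1/0, 0/1/1, 1/0/0, 1/0/1, 1/1/0, 1/1/1, 2/0/0, 2/0/1, 2/1/0, 2/1/1}
[PSO] allowed = {0/0/0, 0/0/1, 0/1/0, 0/1/1, 1/0/0, 1/0/1, 1/1/0, 1/1/1, 2/0/0, 2/0/1, 2/1/0, 2/1/1}
target 0/1/0 ∈ {TSO,PSO}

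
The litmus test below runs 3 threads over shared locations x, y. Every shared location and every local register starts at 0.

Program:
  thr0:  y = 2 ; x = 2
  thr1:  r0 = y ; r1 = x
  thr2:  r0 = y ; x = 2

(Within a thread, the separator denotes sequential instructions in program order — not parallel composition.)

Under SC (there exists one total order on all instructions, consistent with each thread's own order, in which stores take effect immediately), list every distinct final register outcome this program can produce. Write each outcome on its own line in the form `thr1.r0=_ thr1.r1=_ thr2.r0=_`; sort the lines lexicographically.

thr1.r0=0 thr1.r1=0 thr2.r0=0
thr1.r0=0 thr1.r1=0 thr2.r0=2
thr1.r0=0 thr1.r1=2 thr2.r0=0
thr1.r0=0 thr1.r1=2 thr2.r0=2
thr1.r0=2 thr1.r1=0 thr2.r0=0
thr1.r0=2 thr1.r1=0 thr2.r0=2
thr1.r0=2 thr1.r1=2 thr2.r0=0
thr1.r0=2 thr1.r1=2 thr2.r0=2

outcome vector order: (thr1.r0,thr1.r1,thr2.r0)
|SC outcomes| = 8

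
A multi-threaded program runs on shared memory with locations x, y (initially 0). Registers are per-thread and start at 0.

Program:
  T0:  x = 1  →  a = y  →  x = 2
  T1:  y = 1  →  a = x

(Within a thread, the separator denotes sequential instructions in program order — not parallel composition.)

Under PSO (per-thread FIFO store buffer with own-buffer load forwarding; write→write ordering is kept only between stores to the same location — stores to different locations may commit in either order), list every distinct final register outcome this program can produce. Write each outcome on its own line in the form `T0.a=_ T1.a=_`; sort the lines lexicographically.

outcome vector order: (T0.a,T1.a)
|PSO outcomes| = 6

T0.a=0 T1.a=0
T0.a=0 T1.a=1
T0.a=0 T1.a=2
T0.a=1 T1.a=0
T0.a=1 T1.a=1
T0.a=1 T1.a=2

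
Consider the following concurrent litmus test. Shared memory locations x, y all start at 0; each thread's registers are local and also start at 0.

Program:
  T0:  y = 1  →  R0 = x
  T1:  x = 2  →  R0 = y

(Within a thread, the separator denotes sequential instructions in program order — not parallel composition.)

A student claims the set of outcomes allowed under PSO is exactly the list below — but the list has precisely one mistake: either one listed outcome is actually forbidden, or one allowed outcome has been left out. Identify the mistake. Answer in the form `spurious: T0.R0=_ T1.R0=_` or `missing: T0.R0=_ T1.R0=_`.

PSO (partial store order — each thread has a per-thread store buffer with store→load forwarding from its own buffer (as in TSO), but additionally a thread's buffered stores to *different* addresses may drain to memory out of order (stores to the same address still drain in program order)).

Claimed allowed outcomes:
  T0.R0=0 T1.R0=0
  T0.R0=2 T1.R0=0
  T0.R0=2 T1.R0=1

outcome vector order: (T0.R0,T1.R0)
PSO: 4 outcomes — {<0 0> <0 1> <2 0> <2 1>}
PSO∖claimed = {<0 1>}

missing: T0.R0=0 T1.R0=1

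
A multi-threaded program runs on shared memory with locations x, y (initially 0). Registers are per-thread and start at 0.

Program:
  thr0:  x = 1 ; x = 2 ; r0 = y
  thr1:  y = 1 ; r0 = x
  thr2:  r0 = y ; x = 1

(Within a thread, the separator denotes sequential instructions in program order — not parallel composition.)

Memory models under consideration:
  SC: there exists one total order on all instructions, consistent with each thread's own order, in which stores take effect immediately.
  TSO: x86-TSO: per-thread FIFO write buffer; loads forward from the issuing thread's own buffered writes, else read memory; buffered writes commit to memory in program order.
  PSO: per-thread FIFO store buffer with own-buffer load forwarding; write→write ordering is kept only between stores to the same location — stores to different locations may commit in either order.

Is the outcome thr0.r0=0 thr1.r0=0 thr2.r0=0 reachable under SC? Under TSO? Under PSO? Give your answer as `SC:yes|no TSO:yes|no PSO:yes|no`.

outcome vector order: (thr0.r0,thr1.r0,thr2.r0)
under SC → 010 011 020 021 100 101 110 111 120 121
under TSO → 000 001 010 011 020 021 100 101 110 111 120 121
under PSO → 000 001 010 011 020 021 100 101 110 111 120 121
target 000 ∈ {TSO,PSO}

SC:no TSO:yes PSO:yes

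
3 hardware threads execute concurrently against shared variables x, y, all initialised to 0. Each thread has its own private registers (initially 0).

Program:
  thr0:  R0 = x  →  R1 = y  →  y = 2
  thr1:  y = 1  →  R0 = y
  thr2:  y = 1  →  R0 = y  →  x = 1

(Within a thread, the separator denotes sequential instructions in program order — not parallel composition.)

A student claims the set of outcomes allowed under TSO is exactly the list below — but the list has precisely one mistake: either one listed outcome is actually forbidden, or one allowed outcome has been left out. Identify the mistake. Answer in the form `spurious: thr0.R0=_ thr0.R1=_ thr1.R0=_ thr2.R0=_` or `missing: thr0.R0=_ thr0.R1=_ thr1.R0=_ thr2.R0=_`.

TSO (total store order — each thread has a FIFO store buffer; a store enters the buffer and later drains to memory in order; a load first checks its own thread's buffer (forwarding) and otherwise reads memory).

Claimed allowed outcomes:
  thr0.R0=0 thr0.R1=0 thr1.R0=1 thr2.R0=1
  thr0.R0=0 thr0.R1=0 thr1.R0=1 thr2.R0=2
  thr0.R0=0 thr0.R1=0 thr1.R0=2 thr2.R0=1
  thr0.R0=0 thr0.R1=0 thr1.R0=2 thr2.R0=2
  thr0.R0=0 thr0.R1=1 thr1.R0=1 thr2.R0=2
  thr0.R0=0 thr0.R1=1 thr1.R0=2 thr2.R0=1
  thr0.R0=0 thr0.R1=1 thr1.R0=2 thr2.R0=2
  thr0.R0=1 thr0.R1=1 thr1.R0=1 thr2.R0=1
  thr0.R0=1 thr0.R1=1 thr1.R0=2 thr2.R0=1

missing: thr0.R0=0 thr0.R1=1 thr1.R0=1 thr2.R0=1

outcome vector order: (thr0.R0,thr0.R1,thr1.R0,thr2.R0)
TSO: 10 outcomes — {0/0/1/1 0/0/1/2 0/0/2/1 0/0/2/2 0/1/1/1 0/1/1/2 0/1/2/1 0/1/2/2 1/1/1/1 1/1/2/1}
TSO∖claimed = {0/1/1/1}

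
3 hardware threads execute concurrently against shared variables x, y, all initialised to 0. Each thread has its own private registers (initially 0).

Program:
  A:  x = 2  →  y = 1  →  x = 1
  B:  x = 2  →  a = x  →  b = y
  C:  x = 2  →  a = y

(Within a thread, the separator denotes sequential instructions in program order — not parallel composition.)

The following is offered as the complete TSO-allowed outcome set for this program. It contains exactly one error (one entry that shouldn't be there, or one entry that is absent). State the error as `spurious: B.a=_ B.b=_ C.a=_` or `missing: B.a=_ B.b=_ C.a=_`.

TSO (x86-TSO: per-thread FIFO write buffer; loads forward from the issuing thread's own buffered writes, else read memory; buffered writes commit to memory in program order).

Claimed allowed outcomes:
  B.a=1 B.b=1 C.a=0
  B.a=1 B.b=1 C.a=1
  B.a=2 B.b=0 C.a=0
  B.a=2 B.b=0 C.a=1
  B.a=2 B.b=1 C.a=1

outcome vector order: (B.a,B.b,C.a)
TSO (6): 110; 111; 200; 201; 210; 211
TSO∖claimed = {210}

missing: B.a=2 B.b=1 C.a=0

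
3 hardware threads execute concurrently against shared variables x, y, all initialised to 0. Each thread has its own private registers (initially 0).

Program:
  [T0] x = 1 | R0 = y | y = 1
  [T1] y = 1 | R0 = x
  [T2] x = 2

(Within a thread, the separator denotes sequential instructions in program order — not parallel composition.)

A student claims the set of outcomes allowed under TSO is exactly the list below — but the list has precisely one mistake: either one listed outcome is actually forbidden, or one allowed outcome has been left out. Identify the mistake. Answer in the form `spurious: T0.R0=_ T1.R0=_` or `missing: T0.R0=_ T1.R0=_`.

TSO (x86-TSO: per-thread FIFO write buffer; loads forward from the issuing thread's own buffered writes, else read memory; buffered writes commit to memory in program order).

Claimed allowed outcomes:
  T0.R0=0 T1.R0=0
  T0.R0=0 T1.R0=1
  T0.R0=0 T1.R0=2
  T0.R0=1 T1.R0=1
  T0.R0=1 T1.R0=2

missing: T0.R0=1 T1.R0=0

outcome vector order: (T0.R0,T1.R0)
under TSO → 0/0 0/1 0/2 1/0 1/1 1/2
TSO∖claimed = {1/0}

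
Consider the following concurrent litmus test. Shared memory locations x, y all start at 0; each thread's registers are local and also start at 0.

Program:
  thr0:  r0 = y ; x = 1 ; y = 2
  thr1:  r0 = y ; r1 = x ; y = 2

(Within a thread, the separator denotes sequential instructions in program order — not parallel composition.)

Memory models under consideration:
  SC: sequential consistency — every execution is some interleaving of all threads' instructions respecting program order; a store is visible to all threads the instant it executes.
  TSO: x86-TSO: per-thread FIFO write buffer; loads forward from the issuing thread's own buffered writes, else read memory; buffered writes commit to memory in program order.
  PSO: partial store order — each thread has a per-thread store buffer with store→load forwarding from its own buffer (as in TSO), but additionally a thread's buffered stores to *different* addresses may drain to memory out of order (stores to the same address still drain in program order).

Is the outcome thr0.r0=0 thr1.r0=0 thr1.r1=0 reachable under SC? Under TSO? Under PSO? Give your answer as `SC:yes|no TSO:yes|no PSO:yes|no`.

SC:yes TSO:yes PSO:yes

outcome vector order: (thr0.r0,thr1.r0,thr1.r1)
SC (4): <0 0 0>; <0 0 1>; <0 2 1>; <2 0 0>
TSO (4): <0 0 0>; <0 0 1>; <0 2 1>; <2 0 0>
PSO (5): <0 0 0>; <0 0 1>; <0 2 0>; <0 2 1>; <2 0 0>
target <0 0 0> ∈ {SC,TSO,PSO}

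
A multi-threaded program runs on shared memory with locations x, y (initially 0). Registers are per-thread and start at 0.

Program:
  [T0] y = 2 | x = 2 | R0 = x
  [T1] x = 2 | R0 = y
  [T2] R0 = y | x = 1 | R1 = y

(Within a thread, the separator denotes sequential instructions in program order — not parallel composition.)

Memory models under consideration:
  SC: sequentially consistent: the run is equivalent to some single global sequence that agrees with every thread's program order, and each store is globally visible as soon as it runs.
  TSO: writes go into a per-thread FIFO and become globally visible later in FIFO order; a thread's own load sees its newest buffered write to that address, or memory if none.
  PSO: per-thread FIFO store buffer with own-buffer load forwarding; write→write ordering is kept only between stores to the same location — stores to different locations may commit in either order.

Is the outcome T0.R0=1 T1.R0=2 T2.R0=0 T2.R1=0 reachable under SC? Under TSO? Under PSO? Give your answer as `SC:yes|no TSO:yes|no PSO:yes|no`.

SC:no TSO:yes PSO:yes

outcome vector order: (T0.R0,T1.R0,T2.R0,T2.R1)
under SC → (1,0,0,2); (1,0,2,2); (1,2,0,2); (1,2,2,2); (2,0,0,0); (2,0,0,2); (2,0,2,2); (2,2,0,0); (2,2,0,2); (2,2,2,2)
under TSO → (1,0,0,0); (1,0,0,2); (1,0,2,2); (1,2,0,0); (1,2,0,2); (1,2,2,2); (2,0,0,0); (2,0,0,2); (2,0,2,2); (2,2,0,0); (2,2,0,2); (2,2,2,2)
under PSO → (1,0,0,0); (1,0,0,2); (1,0,2,2); (1,2,0,0); (1,2,0,2); (1,2,2,2); (2,0,0,0); (2,0,0,2); (2,0,2,2); (2,2,0,0); (2,2,0,2); (2,2,2,2)
target (1,2,0,0) ∈ {TSO,PSO}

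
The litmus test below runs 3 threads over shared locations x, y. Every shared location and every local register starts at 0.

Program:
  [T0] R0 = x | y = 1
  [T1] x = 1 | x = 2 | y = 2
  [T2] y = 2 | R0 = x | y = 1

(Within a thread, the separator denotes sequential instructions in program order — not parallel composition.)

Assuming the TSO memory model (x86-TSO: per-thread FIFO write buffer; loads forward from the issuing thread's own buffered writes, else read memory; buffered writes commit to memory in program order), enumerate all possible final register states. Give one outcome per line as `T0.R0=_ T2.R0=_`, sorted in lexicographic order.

outcome vector order: (T0.R0,T2.R0)
|TSO outcomes| = 9

T0.R0=0 T2.R0=0
T0.R0=0 T2.R0=1
T0.R0=0 T2.R0=2
T0.R0=1 T2.R0=0
T0.R0=1 T2.R0=1
T0.R0=1 T2.R0=2
T0.R0=2 T2.R0=0
T0.R0=2 T2.R0=1
T0.R0=2 T2.R0=2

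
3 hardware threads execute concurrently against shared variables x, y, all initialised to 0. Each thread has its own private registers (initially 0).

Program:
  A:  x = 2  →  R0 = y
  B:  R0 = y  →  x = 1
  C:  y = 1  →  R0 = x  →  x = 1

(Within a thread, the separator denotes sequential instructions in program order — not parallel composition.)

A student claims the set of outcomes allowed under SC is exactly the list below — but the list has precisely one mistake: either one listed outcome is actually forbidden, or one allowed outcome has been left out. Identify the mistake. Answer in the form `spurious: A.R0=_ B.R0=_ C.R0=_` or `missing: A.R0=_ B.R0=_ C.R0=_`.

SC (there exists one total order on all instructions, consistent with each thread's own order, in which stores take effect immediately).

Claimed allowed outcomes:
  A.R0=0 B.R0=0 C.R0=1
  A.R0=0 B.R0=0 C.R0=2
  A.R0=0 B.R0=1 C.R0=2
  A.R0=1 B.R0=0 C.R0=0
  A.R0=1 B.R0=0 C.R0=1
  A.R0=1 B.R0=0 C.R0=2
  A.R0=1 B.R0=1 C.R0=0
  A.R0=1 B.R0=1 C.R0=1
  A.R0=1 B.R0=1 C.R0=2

missing: A.R0=0 B.R0=1 C.R0=1

outcome vector order: (A.R0,B.R0,C.R0)
SC (10): <0 0 1>; <0 0 2>; <0 1 1>; <0 1 2>; <1 0 0>; <1 0 1>; <1 0 2>; <1 1 0>; <1 1 1>; <1 1 2>
SC∖claimed = {<0 1 1>}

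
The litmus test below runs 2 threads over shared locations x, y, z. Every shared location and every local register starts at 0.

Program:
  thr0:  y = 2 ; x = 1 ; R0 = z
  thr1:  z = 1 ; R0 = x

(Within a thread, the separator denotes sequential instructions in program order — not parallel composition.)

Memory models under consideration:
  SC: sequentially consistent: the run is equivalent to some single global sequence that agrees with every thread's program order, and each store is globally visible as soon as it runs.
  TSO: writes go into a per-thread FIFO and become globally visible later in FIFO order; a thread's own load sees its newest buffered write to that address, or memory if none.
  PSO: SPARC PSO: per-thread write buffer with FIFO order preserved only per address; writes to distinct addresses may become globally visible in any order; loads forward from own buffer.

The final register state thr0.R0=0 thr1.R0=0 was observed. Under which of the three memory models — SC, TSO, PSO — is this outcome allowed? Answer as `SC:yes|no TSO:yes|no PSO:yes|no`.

SC:no TSO:yes PSO:yes

outcome vector order: (thr0.R0,thr1.R0)
SC: 3 outcomes — {01; 10; 11}
TSO: 4 outcomes — {00; 01; 10; 11}
PSO: 4 outcomes — {00; 01; 10; 11}
target 00 ∈ {TSO,PSO}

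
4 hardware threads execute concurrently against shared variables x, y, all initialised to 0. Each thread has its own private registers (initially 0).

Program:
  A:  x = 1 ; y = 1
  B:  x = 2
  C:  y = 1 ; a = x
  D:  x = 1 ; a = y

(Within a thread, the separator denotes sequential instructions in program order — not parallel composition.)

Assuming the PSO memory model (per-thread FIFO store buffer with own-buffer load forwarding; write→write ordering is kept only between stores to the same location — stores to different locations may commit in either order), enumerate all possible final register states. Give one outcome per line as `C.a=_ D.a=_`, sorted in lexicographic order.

outcome vector order: (C.a,D.a)
|PSO outcomes| = 6

C.a=0 D.a=0
C.a=0 D.a=1
C.a=1 D.a=0
C.a=1 D.a=1
C.a=2 D.a=0
C.a=2 D.a=1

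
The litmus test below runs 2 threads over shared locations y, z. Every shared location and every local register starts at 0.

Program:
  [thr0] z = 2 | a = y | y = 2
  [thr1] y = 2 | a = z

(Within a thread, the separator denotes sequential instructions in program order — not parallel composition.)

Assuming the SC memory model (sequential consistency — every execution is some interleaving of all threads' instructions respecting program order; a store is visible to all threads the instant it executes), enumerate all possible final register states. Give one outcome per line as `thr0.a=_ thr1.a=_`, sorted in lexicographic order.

thr0.a=0 thr1.a=2
thr0.a=2 thr1.a=0
thr0.a=2 thr1.a=2

outcome vector order: (thr0.a,thr1.a)
|SC outcomes| = 3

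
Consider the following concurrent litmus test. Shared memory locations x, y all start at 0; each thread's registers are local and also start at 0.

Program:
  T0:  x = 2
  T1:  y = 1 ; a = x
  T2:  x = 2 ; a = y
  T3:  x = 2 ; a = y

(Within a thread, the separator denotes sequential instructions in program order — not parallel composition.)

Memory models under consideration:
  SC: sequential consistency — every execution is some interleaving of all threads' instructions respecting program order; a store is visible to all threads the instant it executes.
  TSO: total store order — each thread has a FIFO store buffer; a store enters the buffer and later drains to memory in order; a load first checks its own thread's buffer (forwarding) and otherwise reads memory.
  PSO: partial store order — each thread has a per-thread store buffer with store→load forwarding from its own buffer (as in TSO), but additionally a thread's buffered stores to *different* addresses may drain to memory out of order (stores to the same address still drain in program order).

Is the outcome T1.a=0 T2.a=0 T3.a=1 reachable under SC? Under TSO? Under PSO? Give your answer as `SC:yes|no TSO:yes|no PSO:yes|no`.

SC:no TSO:yes PSO:yes

outcome vector order: (T1.a,T2.a,T3.a)
SC (5): 0/1/1 2/0/0 2/0/1 2/1/0 2/1/1
TSO (8): 0/0/0 0/0/1 0/1/0 0/1/1 2/0/0 2/0/1 2/1/0 2/1/1
PSO (8): 0/0/0 0/0/1 0/1/0 0/1/1 2/0/0 2/0/1 2/1/0 2/1/1
target 0/0/1 ∈ {TSO,PSO}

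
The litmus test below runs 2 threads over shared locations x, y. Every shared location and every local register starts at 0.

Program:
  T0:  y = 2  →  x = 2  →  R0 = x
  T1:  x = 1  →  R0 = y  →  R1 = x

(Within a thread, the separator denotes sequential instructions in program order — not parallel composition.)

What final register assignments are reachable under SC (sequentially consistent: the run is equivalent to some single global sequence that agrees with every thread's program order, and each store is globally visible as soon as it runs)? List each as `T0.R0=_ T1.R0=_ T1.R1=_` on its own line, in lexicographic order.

T0.R0=1 T1.R0=2 T1.R1=1
T0.R0=2 T1.R0=0 T1.R1=1
T0.R0=2 T1.R0=0 T1.R1=2
T0.R0=2 T1.R0=2 T1.R1=1
T0.R0=2 T1.R0=2 T1.R1=2

outcome vector order: (T0.R0,T1.R0,T1.R1)
|SC outcomes| = 5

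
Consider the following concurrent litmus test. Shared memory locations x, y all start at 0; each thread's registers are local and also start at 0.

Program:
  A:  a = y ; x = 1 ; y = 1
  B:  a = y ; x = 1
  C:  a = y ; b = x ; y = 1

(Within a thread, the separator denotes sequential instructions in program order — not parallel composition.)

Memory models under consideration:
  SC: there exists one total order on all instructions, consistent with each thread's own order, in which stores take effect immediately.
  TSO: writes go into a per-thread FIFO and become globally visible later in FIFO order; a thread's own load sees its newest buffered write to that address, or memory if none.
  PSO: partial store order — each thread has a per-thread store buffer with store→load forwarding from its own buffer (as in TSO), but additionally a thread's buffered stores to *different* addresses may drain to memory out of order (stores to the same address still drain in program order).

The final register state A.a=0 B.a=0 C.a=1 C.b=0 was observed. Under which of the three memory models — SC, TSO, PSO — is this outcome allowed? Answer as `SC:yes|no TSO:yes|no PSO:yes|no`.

outcome vector order: (A.a,B.a,C.a,C.b)
under SC → <0 0 0 0>, <0 0 0 1>, <0 0 1 1>, <0 1 0 0>, <0 1 0 1>, <0 1 1 1>, <1 0 0 0>, <1 0 0 1>, <1 1 0 0>
under TSO → <0 0 0 0>, <0 0 0 1>, <0 0 1 1>, <0 1 0 0>, <0 1 0 1>, <0 1 1 1>, <1 0 0 0>, <1 0 0 1>, <1 1 0 0>
under PSO → <0 0 0 0>, <0 0 0 1>, <0 0 1 0>, <0 0 1 1>, <0 1 0 0>, <0 1 0 1>, <0 1 1 0>, <0 1 1 1>, <1 0 0 0>, <1 0 0 1>, <1 1 0 0>
target <0 0 1 0> ∈ {PSO}

SC:no TSO:no PSO:yes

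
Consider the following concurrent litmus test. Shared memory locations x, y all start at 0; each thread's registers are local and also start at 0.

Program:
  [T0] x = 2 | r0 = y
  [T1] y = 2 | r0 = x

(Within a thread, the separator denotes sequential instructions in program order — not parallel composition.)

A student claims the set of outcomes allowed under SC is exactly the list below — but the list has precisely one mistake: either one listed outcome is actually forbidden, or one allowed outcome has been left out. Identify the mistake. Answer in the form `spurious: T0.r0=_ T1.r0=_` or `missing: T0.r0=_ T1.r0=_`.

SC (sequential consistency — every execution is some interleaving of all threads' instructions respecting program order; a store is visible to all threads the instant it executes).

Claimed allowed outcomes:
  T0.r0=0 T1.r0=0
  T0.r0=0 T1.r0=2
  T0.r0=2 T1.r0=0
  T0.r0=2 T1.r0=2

spurious: T0.r0=0 T1.r0=0

outcome vector order: (T0.r0,T1.r0)
SC (3): 0/2 2/0 2/2
claimed∖SC = {0/0}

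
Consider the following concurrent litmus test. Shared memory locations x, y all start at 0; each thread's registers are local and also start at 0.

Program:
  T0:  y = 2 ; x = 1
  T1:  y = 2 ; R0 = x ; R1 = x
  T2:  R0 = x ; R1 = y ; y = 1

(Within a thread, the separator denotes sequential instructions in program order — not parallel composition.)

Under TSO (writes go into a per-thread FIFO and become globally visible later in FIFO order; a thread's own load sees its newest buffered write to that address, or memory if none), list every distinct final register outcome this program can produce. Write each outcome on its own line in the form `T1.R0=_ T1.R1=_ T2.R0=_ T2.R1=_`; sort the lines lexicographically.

T1.R0=0 T1.R1=0 T2.R0=0 T2.R1=0
T1.R0=0 T1.R1=0 T2.R0=0 T2.R1=2
T1.R0=0 T1.R1=0 T2.R0=1 T2.R1=2
T1.R0=0 T1.R1=1 T2.R0=0 T2.R1=0
T1.R0=0 T1.R1=1 T2.R0=0 T2.R1=2
T1.R0=0 T1.R1=1 T2.R0=1 T2.R1=2
T1.R0=1 T1.R1=1 T2.R0=0 T2.R1=0
T1.R0=1 T1.R1=1 T2.R0=0 T2.R1=2
T1.R0=1 T1.R1=1 T2.R0=1 T2.R1=2

outcome vector order: (T1.R0,T1.R1,T2.R0,T2.R1)
|TSO outcomes| = 9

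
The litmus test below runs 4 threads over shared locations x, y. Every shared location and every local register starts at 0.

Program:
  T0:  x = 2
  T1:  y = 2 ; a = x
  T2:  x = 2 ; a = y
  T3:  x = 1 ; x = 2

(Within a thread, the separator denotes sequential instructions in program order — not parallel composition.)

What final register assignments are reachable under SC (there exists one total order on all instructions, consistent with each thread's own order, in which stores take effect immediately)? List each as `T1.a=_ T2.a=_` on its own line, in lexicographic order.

T1.a=0 T2.a=2
T1.a=1 T2.a=0
T1.a=1 T2.a=2
T1.a=2 T2.a=0
T1.a=2 T2.a=2

outcome vector order: (T1.a,T2.a)
|SC outcomes| = 5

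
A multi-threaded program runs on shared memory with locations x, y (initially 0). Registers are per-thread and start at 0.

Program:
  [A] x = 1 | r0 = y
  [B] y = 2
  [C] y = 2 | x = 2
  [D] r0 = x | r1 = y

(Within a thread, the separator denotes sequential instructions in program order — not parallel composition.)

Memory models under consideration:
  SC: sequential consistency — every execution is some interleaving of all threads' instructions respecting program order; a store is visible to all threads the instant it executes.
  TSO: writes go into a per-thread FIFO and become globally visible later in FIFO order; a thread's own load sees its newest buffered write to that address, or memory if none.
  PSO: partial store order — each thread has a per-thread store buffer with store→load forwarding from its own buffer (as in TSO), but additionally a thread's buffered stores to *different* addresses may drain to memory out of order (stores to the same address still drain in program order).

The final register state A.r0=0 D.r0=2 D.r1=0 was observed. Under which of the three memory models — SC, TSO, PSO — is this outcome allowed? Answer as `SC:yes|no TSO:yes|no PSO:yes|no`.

SC:no TSO:no PSO:yes

outcome vector order: (A.r0,D.r0,D.r1)
under SC → <0 0 0> <0 0 2> <0 1 0> <0 1 2> <0 2 2> <2 0 0> <2 0 2> <2 1 0> <2 1 2> <2 2 2>
under TSO → <0 0 0> <0 0 2> <0 1 0> <0 1 2> <0 2 2> <2 0 0> <2 0 2> <2 1 0> <2 1 2> <2 2 2>
under PSO → <0 0 0> <0 0 2> <0 1 0> <0 1 2> <0 2 0> <0 2 2> <2 0 0> <2 0 2> <2 1 0> <2 1 2> <2 2 0> <2 2 2>
target <0 2 0> ∈ {PSO}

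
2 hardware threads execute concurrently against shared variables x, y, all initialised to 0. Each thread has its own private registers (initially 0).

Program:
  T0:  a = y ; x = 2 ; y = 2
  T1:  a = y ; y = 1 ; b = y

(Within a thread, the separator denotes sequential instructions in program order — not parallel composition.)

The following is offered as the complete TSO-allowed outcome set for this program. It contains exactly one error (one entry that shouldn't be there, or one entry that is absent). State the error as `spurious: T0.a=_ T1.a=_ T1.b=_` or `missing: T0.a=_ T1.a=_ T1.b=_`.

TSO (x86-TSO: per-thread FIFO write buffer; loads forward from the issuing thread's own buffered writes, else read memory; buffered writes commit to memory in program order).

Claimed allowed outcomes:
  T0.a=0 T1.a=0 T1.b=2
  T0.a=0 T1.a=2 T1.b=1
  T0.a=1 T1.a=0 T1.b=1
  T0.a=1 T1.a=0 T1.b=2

missing: T0.a=0 T1.a=0 T1.b=1

outcome vector order: (T0.a,T1.a,T1.b)
TSO: 5 outcomes — {<0 0 1>, <0 0 2>, <0 2 1>, <1 0 1>, <1 0 2>}
TSO∖claimed = {<0 0 1>}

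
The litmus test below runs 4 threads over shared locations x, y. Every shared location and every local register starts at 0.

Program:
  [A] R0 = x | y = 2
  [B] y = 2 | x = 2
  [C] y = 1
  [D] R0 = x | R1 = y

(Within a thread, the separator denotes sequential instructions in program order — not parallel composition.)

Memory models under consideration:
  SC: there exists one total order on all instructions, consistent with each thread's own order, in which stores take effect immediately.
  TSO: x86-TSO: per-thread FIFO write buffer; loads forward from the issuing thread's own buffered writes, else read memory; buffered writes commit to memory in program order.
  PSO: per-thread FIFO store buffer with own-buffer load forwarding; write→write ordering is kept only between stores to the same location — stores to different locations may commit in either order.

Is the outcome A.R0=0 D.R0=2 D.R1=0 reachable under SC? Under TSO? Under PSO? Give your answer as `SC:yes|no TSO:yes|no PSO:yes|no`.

outcome vector order: (A.R0,D.R0,D.R1)
under SC → 0/0/0; 0/0/1; 0/0/2; 0/2/1; 0/2/2; 2/0/0; 2/0/1; 2/0/2; 2/2/1; 2/2/2
under TSO → 0/0/0; 0/0/1; 0/0/2; 0/2/1; 0/2/2; 2/0/0; 2/0/1; 2/0/2; 2/2/1; 2/2/2
under PSO → 0/0/0; 0/0/1; 0/0/2; 0/2/0; 0/2/1; 0/2/2; 2/0/0; 2/0/1; 2/0/2; 2/2/0; 2/2/1; 2/2/2
target 0/2/0 ∈ {PSO}

SC:no TSO:no PSO:yes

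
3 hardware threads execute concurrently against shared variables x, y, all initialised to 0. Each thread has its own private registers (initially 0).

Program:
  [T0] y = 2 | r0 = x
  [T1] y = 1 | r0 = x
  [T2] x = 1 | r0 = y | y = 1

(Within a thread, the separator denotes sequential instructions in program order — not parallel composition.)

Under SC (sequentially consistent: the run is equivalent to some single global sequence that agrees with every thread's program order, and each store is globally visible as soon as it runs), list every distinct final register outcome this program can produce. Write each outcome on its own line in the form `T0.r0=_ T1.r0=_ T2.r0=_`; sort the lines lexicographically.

T0.r0=0 T1.r0=0 T2.r0=1
T0.r0=0 T1.r0=0 T2.r0=2
T0.r0=0 T1.r0=1 T2.r0=1
T0.r0=0 T1.r0=1 T2.r0=2
T0.r0=1 T1.r0=0 T2.r0=1
T0.r0=1 T1.r0=0 T2.r0=2
T0.r0=1 T1.r0=1 T2.r0=0
T0.r0=1 T1.r0=1 T2.r0=1
T0.r0=1 T1.r0=1 T2.r0=2

outcome vector order: (T0.r0,T1.r0,T2.r0)
|SC outcomes| = 9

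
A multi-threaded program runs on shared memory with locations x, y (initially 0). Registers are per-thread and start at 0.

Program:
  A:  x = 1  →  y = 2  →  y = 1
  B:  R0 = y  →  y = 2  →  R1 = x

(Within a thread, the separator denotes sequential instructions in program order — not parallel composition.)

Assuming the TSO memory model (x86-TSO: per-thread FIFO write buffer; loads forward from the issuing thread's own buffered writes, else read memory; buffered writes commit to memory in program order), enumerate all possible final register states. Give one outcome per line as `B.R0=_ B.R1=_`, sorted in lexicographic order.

B.R0=0 B.R1=0
B.R0=0 B.R1=1
B.R0=1 B.R1=1
B.R0=2 B.R1=1

outcome vector order: (B.R0,B.R1)
|TSO outcomes| = 4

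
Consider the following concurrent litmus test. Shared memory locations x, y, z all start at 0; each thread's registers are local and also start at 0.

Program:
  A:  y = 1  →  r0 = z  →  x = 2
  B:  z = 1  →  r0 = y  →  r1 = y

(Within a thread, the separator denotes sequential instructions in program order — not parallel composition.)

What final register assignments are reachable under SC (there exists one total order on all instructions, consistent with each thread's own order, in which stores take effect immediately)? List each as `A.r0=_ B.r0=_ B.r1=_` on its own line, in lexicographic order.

A.r0=0 B.r0=1 B.r1=1
A.r0=1 B.r0=0 B.r1=0
A.r0=1 B.r0=0 B.r1=1
A.r0=1 B.r0=1 B.r1=1

outcome vector order: (A.r0,B.r0,B.r1)
|SC outcomes| = 4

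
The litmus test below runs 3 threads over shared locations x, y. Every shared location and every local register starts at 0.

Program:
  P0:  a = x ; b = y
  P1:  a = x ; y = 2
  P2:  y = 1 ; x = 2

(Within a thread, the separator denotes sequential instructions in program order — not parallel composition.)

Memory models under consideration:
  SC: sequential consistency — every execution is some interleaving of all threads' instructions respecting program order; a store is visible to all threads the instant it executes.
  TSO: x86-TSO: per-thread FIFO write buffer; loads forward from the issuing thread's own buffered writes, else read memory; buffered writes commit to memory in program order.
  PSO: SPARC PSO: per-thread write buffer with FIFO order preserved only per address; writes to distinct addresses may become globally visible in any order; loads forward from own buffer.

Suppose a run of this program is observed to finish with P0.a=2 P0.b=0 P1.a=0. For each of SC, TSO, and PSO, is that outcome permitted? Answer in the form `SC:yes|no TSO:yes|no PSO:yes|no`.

SC:no TSO:no PSO:yes

outcome vector order: (P0.a,P0.b,P1.a)
SC: 10 outcomes — {0/0/0, 0/0/2, 0/1/0, 0/1/2, 0/2/0, 0/2/2, 2/1/0, 2/1/2, 2/2/0, 2/2/2}
TSO: 10 outcomes — {0/0/0, 0/0/2, 0/1/0, 0/1/2, 0/2/0, 0/2/2, 2/1/0, 2/1/2, 2/2/0, 2/2/2}
PSO: 12 outcomes — {0/0/0, 0/0/2, 0/1/0, 0/1/2, 0/2/0, 0/2/2, 2/0/0, 2/0/2, 2/1/0, 2/1/2, 2/2/0, 2/2/2}
target 2/0/0 ∈ {PSO}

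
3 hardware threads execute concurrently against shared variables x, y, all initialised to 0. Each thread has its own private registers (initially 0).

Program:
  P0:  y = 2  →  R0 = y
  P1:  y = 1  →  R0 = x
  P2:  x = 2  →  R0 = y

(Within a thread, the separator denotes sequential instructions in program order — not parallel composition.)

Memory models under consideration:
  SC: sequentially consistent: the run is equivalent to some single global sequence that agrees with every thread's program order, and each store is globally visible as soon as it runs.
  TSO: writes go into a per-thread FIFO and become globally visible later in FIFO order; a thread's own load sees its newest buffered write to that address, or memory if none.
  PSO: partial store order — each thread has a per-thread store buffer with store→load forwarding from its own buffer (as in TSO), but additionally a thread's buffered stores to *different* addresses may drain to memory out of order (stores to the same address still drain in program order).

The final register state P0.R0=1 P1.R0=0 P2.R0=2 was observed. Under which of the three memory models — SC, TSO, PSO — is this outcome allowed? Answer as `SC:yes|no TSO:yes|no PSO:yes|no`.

SC:no TSO:yes PSO:yes

outcome vector order: (P0.R0,P1.R0,P2.R0)
SC: 9 outcomes — {101, 120, 121, 122, 201, 202, 220, 221, 222}
TSO: 12 outcomes — {100, 101, 102, 120, 121, 122, 200, 201, 202, 220, 221, 222}
PSO: 12 outcomes — {100, 101, 102, 120, 121, 122, 200, 201, 202, 220, 221, 222}
target 102 ∈ {TSO,PSO}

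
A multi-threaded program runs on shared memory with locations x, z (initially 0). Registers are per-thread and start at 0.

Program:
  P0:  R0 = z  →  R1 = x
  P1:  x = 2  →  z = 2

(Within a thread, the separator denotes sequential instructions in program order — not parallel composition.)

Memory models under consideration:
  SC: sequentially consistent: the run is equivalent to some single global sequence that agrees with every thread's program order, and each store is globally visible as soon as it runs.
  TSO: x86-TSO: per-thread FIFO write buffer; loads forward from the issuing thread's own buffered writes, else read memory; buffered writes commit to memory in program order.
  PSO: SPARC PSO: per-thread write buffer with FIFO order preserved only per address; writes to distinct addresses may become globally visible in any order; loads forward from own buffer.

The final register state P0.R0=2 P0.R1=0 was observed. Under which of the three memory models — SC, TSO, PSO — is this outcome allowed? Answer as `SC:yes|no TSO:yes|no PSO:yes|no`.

outcome vector order: (P0.R0,P0.R1)
under SC → (0,0); (0,2); (2,2)
under TSO → (0,0); (0,2); (2,2)
under PSO → (0,0); (0,2); (2,0); (2,2)
target (2,0) ∈ {PSO}

SC:no TSO:no PSO:yes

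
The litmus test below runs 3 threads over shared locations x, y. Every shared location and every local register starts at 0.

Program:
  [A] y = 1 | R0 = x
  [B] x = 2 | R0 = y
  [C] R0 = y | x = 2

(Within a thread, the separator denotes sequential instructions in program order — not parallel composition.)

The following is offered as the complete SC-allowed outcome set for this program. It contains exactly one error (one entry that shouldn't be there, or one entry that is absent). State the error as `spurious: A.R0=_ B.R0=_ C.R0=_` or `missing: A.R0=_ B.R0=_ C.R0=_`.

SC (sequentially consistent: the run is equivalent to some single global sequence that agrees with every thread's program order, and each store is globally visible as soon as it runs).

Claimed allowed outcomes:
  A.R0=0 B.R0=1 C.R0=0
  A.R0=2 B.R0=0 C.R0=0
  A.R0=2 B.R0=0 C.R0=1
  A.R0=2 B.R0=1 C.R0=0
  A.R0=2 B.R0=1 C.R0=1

outcome vector order: (A.R0,B.R0,C.R0)
under SC → 0/1/0, 0/1/1, 2/0/0, 2/0/1, 2/1/0, 2/1/1
SC∖claimed = {0/1/1}

missing: A.R0=0 B.R0=1 C.R0=1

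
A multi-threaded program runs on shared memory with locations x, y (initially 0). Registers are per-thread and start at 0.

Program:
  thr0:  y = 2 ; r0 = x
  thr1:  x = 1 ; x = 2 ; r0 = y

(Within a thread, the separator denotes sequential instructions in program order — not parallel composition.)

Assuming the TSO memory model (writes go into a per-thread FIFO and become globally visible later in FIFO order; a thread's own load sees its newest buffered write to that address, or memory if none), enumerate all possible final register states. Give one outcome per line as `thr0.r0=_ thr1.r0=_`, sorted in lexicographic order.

outcome vector order: (thr0.r0,thr1.r0)
|TSO outcomes| = 6

thr0.r0=0 thr1.r0=0
thr0.r0=0 thr1.r0=2
thr0.r0=1 thr1.r0=0
thr0.r0=1 thr1.r0=2
thr0.r0=2 thr1.r0=0
thr0.r0=2 thr1.r0=2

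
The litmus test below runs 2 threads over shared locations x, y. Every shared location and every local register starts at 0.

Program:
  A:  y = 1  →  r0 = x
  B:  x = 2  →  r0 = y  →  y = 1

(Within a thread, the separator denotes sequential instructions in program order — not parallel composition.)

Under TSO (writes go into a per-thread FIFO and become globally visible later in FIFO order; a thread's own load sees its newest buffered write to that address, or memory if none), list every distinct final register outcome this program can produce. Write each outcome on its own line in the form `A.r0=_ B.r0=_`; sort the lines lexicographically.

A.r0=0 B.r0=0
A.r0=0 B.r0=1
A.r0=2 B.r0=0
A.r0=2 B.r0=1

outcome vector order: (A.r0,B.r0)
|TSO outcomes| = 4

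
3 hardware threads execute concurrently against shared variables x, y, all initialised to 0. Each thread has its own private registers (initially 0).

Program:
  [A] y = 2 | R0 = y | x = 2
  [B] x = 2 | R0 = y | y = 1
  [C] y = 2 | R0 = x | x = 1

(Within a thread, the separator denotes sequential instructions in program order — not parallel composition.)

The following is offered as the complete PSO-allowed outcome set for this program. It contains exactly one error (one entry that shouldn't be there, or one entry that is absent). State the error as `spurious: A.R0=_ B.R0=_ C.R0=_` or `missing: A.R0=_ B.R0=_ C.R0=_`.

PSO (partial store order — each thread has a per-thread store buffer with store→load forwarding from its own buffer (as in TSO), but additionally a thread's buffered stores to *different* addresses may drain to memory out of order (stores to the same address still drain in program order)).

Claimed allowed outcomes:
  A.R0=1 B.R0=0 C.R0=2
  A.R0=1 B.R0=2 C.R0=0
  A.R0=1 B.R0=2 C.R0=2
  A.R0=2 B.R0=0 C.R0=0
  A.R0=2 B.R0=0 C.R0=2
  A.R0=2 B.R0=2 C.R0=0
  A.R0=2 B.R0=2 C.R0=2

missing: A.R0=1 B.R0=0 C.R0=0

outcome vector order: (A.R0,B.R0,C.R0)
PSO (8): <1 0 0>; <1 0 2>; <1 2 0>; <1 2 2>; <2 0 0>; <2 0 2>; <2 2 0>; <2 2 2>
PSO∖claimed = {<1 0 0>}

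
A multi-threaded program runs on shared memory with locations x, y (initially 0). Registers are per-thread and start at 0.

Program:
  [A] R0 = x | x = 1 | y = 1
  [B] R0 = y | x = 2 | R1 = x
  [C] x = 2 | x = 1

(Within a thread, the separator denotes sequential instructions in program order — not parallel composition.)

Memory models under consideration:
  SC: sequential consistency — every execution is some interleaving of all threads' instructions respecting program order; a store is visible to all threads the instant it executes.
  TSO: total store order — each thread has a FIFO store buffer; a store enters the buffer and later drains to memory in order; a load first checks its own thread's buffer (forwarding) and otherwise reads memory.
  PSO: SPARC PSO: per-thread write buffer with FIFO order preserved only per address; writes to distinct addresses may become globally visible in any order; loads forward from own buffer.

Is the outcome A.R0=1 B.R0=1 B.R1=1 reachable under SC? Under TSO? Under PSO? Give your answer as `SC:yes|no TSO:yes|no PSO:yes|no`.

SC:no TSO:no PSO:yes

outcome vector order: (A.R0,B.R0,B.R1)
under SC → 0/0/1, 0/0/2, 0/1/1, 0/1/2, 1/0/1, 1/0/2, 1/1/2, 2/0/1, 2/0/2, 2/1/1, 2/1/2
under TSO → 0/0/1, 0/0/2, 0/1/1, 0/1/2, 1/0/1, 1/0/2, 1/1/2, 2/0/1, 2/0/2, 2/1/1, 2/1/2
under PSO → 0/0/1, 0/0/2, 0/1/1, 0/1/2, 1/0/1, 1/0/2, 1/1/1, 1/1/2, 2/0/1, 2/0/2, 2/1/1, 2/1/2
target 1/1/1 ∈ {PSO}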